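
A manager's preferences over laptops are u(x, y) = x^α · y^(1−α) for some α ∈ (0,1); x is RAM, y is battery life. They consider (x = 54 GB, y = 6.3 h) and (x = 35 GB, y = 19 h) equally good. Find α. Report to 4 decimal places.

α ≈ 0.7180

Set the two utilities equal: 54^α·6.3^(1−α) = 35^α·19^(1−α).
Rearrange to (54/35)^α = (19/6.3)^(1−α) and take logs: α·0.4336360 = (1−α)·1.1038893.
Thus α·(1.5375253) = 1.1038893, so α = 1.1038893/1.5375253 ≈ 0.7180.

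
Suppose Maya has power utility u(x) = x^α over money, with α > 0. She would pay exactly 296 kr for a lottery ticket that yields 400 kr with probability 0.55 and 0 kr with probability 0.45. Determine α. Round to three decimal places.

EU(lottery) = 0.55·400^α + 0.45·0 = 0.55·400^α.
Indifference: 296^α = 0.55·400^α, so (296/400)^α = 0.55.
α = ln(0.55) / ln(296/400) = -0.597837/-0.301105 ≈ 1.985.

α ≈ 1.985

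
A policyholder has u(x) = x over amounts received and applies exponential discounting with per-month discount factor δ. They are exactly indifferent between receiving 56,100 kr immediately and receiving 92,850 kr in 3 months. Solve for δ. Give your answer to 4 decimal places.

Indifference means u(56100) = δ^3 · u(92850), so δ^3 = u(56100)/u(92850).
With u(x) = x: δ^3 = 56100/92850 = 0.60420.
Hence δ = (0.60420)^(1/3) = 0.845396.

δ ≈ 0.8454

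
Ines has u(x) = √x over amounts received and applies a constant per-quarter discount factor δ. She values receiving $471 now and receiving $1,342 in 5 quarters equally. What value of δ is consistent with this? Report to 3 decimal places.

δ ≈ 0.901

The payoff in 5 quarters is discounted by δ^5, so u(471) = δ^5·u(1342) and δ^5 = u(471)/u(1342).
With u(x) = √x: δ^5 = √471/√1342 = √(471/1342) = 0.59243.
So δ = 0.59243^(1/5) ≈ 0.901.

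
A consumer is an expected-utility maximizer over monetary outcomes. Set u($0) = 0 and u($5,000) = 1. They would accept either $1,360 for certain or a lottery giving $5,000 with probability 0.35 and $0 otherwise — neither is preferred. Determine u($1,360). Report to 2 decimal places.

0.35

The indifference gives u($1,360) = 0.35·u($5,000) + 0.65·u($0) = 0.35·1 + 0.65·0 = 0.35.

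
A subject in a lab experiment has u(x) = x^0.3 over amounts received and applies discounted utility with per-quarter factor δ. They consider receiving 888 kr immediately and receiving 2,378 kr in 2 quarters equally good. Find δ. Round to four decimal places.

δ ≈ 0.8626

The payoff in 2 quarters is discounted by δ^2, so u(888) = δ^2·u(2378) and δ^2 = u(888)/u(2378).
Since u(x) = x^0.3, δ^2 = (888/2378)^0.3 = 0.37342^0.3 = 0.74415.
So δ = 0.74415^(1/2) ≈ 0.8626.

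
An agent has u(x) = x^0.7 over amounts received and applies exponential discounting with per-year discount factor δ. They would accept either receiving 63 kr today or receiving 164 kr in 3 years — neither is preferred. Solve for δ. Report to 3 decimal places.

δ ≈ 0.800

Indifference means u(63) = δ^3 · u(164), so δ^3 = u(63)/u(164).
Since u(x) = x^0.7, δ^3 = (63/164)^0.7 = 0.38415^0.7 = 0.51186.
So δ = 0.51186^(1/3) ≈ 0.800.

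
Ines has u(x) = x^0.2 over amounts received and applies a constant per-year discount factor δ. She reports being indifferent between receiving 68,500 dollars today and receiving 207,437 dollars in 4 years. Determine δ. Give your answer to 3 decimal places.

Indifference means u(68500) = δ^4 · u(207437), so δ^4 = u(68500)/u(207437).
Since u(x) = x^0.2, δ^4 = (68500/207437)^0.2 = 0.33022^0.2 = 0.80124.
Taking the 4th root: δ = 0.80124^(1/4) ≈ 0.946.

δ ≈ 0.946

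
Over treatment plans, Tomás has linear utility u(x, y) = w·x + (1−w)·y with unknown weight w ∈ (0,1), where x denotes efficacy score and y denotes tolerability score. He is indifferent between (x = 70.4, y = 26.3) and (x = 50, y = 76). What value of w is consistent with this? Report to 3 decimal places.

w = 0.709

Indifference: w·70.4 + (1−w)·26.3 = w·50 + (1−w)·76.
Rearranging, 20.4·w − 49.7·(1−w) = 0.
Hence w = 49.7/(20.4+49.7) = 49.7/70.1 = 0.709.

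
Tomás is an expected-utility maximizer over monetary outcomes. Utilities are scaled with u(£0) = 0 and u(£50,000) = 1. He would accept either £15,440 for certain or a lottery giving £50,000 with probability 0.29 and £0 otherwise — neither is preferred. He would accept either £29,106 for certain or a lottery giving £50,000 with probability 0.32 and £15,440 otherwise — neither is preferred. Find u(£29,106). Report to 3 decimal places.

0.517

From the first indifference, u(£15,440) = 0.29·u(£50,000) + 0.71·u(£0) = 0.29·1 + 0.71·0 = 0.29.
The second indifference gives u(£29,106) = 0.32·u(£50,000) + 0.68·u(£15,440) = 0.32·1.00 + 0.68·0.29 = 0.5172.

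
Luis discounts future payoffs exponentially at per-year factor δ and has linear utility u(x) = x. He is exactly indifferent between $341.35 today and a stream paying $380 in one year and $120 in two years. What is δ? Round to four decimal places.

The stream is worth 380δ + 120δ² today, so 380δ + 120δ² = 341.35.
That is, 120δ² + 380δ − 341.35 = 0, a quadratic in δ.
δ = (−380 + √(380² + 4·120·341.35)) / (2·120) = (−380 + √308248.00) / 240 ≈ 0.7300.

δ ≈ 0.7300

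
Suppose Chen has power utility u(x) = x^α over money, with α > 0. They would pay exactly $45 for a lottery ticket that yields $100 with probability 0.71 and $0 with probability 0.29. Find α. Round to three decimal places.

EU(lottery) = 0.71·100^α + 0.29·0 = 0.71·100^α.
Setting u(45) equal to that: 45^α = 0.71·100^α ⇒ (45/100)^α = 0.71.
Take logs: α = ln 0.71 / ln(45/100) ≈ 0.42891.

α ≈ 0.429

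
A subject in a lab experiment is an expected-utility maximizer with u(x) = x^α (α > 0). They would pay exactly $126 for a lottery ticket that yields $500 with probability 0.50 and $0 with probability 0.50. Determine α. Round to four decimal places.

α ≈ 0.5029

EU(lottery) = 0.50·500^α + 0.50·0 = 0.50·500^α.
Equating: 126^α = 0.50·500^α, i.e. 0.2520^α = 0.50.
α = ln(0.50) / ln(126/500) = -0.6931472/-1.3783262 ≈ 0.5029.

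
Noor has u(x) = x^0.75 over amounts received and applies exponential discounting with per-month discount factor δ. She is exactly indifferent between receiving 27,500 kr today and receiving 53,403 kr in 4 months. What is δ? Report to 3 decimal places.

Indifference means u(27500) = δ^4 · u(53403), so δ^4 = u(27500)/u(53403).
Since u(x) = x^0.75, δ^4 = (27500/53403)^0.75 = 0.51495^0.75 = 0.60789.
Hence δ = (0.60789)^(1/4) = 0.88299.

δ ≈ 0.883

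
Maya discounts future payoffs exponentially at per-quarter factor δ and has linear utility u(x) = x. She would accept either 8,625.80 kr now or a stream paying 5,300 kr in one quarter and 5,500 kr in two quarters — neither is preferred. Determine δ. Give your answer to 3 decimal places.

Equating present values: 8625.80 = 5300δ + 5500δ².
That is, 5500δ² + 5300δ − 8625.80 = 0, a quadratic in δ.
By the quadratic formula (taking the positive root), δ = (−5300 + √217857600.00) / 11000 ≈ 0.860.

δ ≈ 0.860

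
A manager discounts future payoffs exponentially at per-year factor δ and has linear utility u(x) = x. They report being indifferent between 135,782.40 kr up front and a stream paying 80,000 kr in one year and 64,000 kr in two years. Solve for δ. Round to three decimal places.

δ ≈ 0.960

Present value of the stream is 80000·δ + 64000·δ². Indifference gives 80000δ + 64000δ² = 135782.40.
That is, 64000δ² + 80000δ − 135782.40 = 0, a quadratic in δ.
The positive root is δ = [−80000 + √(80000² + 4·64000·135782.40)] / (2·64000) = (−80000 + 202880.000)/128000 ≈ 0.960.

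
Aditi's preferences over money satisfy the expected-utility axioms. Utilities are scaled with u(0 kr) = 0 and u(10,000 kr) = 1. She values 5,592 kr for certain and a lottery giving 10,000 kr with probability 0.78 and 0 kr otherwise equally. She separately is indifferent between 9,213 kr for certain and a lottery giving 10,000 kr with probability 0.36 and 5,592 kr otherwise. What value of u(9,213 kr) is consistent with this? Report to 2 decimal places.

0.86

The first gamble pins u(5,592 kr): it must equal 0.78·1 + 0.22·0 = 0.78.
Chaining: u(9,213 kr) = 0.36·1.00 + 0.64·0.78 = 0.8592.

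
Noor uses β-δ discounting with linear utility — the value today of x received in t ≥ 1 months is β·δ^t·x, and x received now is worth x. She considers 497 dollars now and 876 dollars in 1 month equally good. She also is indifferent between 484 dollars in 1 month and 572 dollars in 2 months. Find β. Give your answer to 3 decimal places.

The second indifference involves only future payoffs, so β cancels: β·δ^1·484 = β·δ^2·572, giving δ = 484/572 = 0.84615.
Substituting δ into 497 = β·δ·876: β = 497/(741.231) ≈ 0.671.

β ≈ 0.671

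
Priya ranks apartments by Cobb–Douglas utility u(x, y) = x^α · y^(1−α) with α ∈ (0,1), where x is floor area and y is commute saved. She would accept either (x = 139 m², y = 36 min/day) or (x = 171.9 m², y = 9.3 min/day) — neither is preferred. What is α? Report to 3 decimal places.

Set the two utilities equal: 139^α·36^(1−α) = 171.9^α·9.3^(1−α).
Taking logs: α·ln 139 + (1−α)·ln 36 = α·ln 171.9 + (1−α)·ln 9.3, i.e. α·-0.212439 = (1−α)·-1.353505.
Thus α·(-1.565944) = -1.353505, so α = -1.353505/-1.565944 ≈ 0.864.

α ≈ 0.864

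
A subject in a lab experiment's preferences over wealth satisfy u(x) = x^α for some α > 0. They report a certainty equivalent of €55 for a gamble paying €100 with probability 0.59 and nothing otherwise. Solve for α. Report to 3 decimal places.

Since u(0) = 0, the lottery's EU is 0.59·100^α.
Indifference: 55^α = 0.59·100^α, so (55/100)^α = 0.59.
Taking logs: α·ln(55/100) = ln(0.59), so α = -0.527633 / -0.597837 ≈ 0.883.

α ≈ 0.883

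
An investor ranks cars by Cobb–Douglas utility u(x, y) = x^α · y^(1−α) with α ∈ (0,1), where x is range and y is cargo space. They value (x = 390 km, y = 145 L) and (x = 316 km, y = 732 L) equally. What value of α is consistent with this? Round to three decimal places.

α ≈ 0.885

Set the two utilities equal: 390^α·145^(1−α) = 316^α·732^(1−α).
Taking logs: α·ln 390 + (1−α)·ln 145 = α·ln 316 + (1−α)·ln 732, i.e. α·0.210405 = (1−α)·1.619047.
So α/(1−α) = (1.619047)/(0.210405) = 7.694907, and α = 7.694907/8.694907 ≈ 0.885.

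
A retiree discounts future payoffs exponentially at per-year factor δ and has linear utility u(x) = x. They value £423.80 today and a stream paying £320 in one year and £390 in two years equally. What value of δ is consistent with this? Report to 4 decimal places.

δ ≈ 0.7100

Present value of the stream is 320·δ + 390·δ². Indifference gives 320δ + 390δ² = 423.80.
That is, 390δ² + 320δ − 423.80 = 0, a quadratic in δ.
The positive root is δ = [−320 + √(320² + 4·390·423.80)] / (2·390) = (−320 + 873.801)/780 ≈ 0.7100.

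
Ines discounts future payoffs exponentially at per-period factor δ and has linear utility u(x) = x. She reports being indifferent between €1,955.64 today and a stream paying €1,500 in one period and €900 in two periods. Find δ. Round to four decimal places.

The stream is worth 1500δ + 900δ² today, so 1500δ + 900δ² = 1955.64.
That is, 900δ² + 1500δ − 1955.64 = 0, a quadratic in δ.
By the quadratic formula (taking the positive root), δ = (−1500 + √9290304.00) / 1800 ≈ 0.8600.

δ ≈ 0.8600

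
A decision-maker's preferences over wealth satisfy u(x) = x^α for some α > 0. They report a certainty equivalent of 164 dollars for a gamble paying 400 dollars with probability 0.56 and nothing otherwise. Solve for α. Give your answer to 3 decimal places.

The lottery's expected utility is 0.56·u(400) + 0.44·u(0) = 0.56·400^α (since u(0) = 0 for α > 0).
Setting u(164) equal to that: 164^α = 0.56·400^α ⇒ (164/400)^α = 0.56.
α = ln(0.56) / ln(164/400) = -0.579818/-0.891598 ≈ 0.650.

α ≈ 0.650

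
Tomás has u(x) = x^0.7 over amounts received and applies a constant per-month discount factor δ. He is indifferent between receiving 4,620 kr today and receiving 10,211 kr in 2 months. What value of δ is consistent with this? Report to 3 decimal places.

Indifference means u(4620) = δ^2 · u(10211), so δ^2 = u(4620)/u(10211).
Since u(x) = x^0.7, δ^2 = (4620/10211)^0.7 = 0.45245^0.7 = 0.57399.
Taking the square root: δ = 0.57399^(1/2) ≈ 0.758.

δ ≈ 0.758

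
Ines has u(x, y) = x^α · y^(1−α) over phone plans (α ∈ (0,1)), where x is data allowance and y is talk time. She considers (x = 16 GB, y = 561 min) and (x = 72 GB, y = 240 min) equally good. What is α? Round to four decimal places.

α ≈ 0.3608

Indifference: 16^α · 561^(1−α) = 72^α · 240^(1−α).
Taking logs: α·ln 16 + (1−α)·ln 561 = α·ln 72 + (1−α)·ln 240, i.e. α·-1.5040774 = (1−α)·-0.8490820.
So α/(1−α) = (-0.8490820)/(-1.5040774) = 0.5645202, and α = 0.5645202/1.5645202 ≈ 0.3608.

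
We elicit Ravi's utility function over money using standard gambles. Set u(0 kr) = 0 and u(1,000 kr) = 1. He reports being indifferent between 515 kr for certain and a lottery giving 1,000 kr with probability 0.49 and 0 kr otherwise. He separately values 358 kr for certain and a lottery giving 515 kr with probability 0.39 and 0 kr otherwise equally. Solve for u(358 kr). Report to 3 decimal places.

First, u(515 kr) = 0.49·u(1,000 kr) + 0.51·u(0 kr) = 0.49.
Then u(358 kr) = 0.39·u(515 kr) + 0.61·u(0 kr) = 0.39·0.49 + 0.61·0.00 = 0.1911.

0.191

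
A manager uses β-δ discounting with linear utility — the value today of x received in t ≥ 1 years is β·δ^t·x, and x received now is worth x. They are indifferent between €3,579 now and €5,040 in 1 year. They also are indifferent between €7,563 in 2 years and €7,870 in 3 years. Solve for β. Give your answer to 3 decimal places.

The second indifference involves only future payoffs, so β cancels: β·δ^2·7563 = β·δ^3·7870, giving δ = 7563/7870 = 0.96099.
The first indifference: 3579 = β·δ·5040, so β = 3579/(δ·5040) = 3579/(0.96099·5040) ≈ 0.739.

β ≈ 0.739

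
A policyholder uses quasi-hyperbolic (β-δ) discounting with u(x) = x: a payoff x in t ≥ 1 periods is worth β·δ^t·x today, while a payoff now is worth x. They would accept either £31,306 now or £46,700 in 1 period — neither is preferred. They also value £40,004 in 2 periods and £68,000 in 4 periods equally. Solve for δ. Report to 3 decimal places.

Both payoffs in the second observation are in the future, so β drops out: δ^2·40004 = δ^4·68000 ⇒ δ^2 = 40004/68000 = 0.58829, so δ = 0.76700.

δ ≈ 0.767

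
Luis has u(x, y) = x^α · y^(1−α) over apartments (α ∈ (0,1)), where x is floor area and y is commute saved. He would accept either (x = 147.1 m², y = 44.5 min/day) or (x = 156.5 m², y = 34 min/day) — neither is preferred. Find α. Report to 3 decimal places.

α ≈ 0.813

The Cobb–Douglas utilities coincide, so 147.1^α·44.5^(1−α) = 156.5^α·34^(1−α).
Rearrange to (147.1/156.5)^α = (34/44.5)^(1−α) and take logs: α·-0.061943 = (1−α)·-0.269129.
With A = -0.061943 and B = -0.269129: α·A = (1−α)·B, so α = B/(A+B) = -0.269129/-0.331072 ≈ 0.813.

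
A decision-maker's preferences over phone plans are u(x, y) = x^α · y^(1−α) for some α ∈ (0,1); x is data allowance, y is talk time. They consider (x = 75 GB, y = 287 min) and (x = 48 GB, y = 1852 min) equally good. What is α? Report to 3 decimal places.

Indifference: 75^α · 287^(1−α) = 48^α · 1852^(1−α).
Taking logs: α·ln 75 + (1−α)·ln 287 = α·ln 48 + (1−α)·ln 1852, i.e. α·0.446287 = (1−α)·1.864539.
So α/(1−α) = (1.864539)/(0.446287) = 4.177892, and α = 4.177892/5.177892 ≈ 0.807.

α ≈ 0.807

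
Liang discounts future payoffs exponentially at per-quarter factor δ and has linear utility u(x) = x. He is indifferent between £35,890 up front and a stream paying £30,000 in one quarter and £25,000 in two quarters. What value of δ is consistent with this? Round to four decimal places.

Equating present values: 35890 = 30000δ + 25000δ².
That is, 25000δ² + 30000δ − 35890 = 0, a quadratic in δ.
The positive root is δ = [−30000 + √(30000² + 4·25000·35890)] / (2·25000) = (−30000 + 67000.000)/50000 ≈ 0.7400.

δ ≈ 0.7400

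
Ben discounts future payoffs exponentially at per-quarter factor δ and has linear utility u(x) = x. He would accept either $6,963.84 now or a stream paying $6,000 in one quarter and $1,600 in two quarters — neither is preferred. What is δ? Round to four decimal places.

Present value of the stream is 6000·δ + 1600·δ². Indifference gives 6000δ + 1600δ² = 6963.84.
So 1600δ² + 6000δ − 6963.84 = 0.
By the quadratic formula (taking the positive root), δ = (−6000 + √80568576.00) / 3200 ≈ 0.9300.

δ ≈ 0.9300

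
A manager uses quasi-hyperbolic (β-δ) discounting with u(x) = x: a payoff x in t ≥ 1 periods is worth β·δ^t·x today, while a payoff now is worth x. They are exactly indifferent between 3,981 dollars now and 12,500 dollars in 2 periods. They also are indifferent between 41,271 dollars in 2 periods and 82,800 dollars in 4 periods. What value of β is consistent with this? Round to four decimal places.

β ≈ 0.6390

From the later pair, β·δ^2·41271 = β·δ^4·82800; dividing through, δ^2 = 41271/82800 = 0.49844, so δ = 0.70600.
The first indifference: 3981 = β·δ^2·12500, so β = 3981/(δ^2·12500) = 3981/(0.49844·12500) ≈ 0.6390.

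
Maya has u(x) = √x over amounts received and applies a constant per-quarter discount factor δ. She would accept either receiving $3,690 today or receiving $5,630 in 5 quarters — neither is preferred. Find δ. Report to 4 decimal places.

δ ≈ 0.9586

Indifference means u(3690) = δ^5 · u(5630), so δ^5 = u(3690)/u(5630).
Since u(x) = √x, δ^5 = √(3690/5630) = 0.80958.
Hence δ = (0.80958)^(1/5) = 0.958632.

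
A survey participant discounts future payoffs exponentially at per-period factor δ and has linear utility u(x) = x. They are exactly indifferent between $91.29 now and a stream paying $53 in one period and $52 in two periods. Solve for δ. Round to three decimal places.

Equating present values: 91.29 = 53δ + 52δ².
That is, 52δ² + 53δ − 91.29 = 0, a quadratic in δ.
δ = (−53 + √(53² + 4·52·91.29)) / (2·52) = (−53 + √21797.32) / 104 ≈ 0.910.

δ ≈ 0.910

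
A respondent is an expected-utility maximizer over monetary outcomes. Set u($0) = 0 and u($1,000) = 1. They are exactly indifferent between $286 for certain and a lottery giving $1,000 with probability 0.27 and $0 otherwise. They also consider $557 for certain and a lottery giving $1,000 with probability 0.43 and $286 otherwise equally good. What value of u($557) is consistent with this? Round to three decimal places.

0.584

The first gamble pins u($286): it must equal 0.27·1 + 0.73·0 = 0.27.
Chaining: u($557) = 0.43·1.00 + 0.57·0.27 = 0.5839.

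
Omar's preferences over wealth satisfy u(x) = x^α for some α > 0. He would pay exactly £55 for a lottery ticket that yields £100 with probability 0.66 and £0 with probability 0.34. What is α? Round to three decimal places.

EU(lottery) = 0.66·100^α + 0.34·0 = 0.66·100^α.
Equating: 55^α = 0.66·100^α, i.e. 0.5500^α = 0.66.
Taking logs: α·ln(55/100) = ln(0.66), so α = -0.415515 / -0.597837 ≈ 0.695.

α ≈ 0.695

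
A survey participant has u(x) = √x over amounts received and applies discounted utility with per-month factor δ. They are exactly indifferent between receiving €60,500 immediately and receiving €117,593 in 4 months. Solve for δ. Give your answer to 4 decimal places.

δ ≈ 0.9203

Indifference means u(60500) = δ^4 · u(117593), so δ^4 = u(60500)/u(117593).
Since u(x) = √x, δ^4 = √(60500/117593) = 0.71728.
So δ = 0.71728^(1/4) ≈ 0.9203.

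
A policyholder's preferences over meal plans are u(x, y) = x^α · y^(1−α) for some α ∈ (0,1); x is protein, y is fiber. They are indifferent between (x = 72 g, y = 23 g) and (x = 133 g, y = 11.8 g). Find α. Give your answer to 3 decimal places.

α ≈ 0.521

Set the two utilities equal: 72^α·23^(1−α) = 133^α·11.8^(1−α).
Taking logs: α·ln 72 + (1−α)·ln 23 = α·ln 133 + (1−α)·ln 11.8, i.e. α·-0.613683 = (1−α)·-0.667395.
Thus α·(-1.281078) = -0.667395, so α = -0.667395/-1.281078 ≈ 0.521.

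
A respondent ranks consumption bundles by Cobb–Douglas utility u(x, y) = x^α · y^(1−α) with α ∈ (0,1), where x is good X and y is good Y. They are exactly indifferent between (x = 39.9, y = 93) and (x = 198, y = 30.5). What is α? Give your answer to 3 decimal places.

The Cobb–Douglas utilities coincide, so 39.9^α·93^(1−α) = 198^α·30.5^(1−α).
(39.9/198)^α = (30.5/93)^(1−α); take logs: α·ln(39.9/198) = (1−α)·ln(30.5/93), i.e. α·-1.601891 = (1−α)·-1.114873.
Thus α·(-2.716764) = -1.114873, so α = -1.114873/-2.716764 ≈ 0.410.

α ≈ 0.410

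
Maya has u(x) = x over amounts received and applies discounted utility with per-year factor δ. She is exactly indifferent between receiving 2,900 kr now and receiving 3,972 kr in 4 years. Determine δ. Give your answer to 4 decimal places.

δ ≈ 0.9244

Indifference means u(2900) = δ^4 · u(3972), so δ^4 = u(2900)/u(3972).
With u(x) = x: δ^4 = 2900/3972 = 0.73011.
Taking the 4th root: δ = 0.73011^(1/4) ≈ 0.9244.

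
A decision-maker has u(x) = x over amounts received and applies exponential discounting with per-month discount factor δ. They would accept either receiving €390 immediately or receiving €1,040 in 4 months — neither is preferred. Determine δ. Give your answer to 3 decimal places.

δ ≈ 0.783

The payoff in 4 months is discounted by δ^4, so u(390) = δ^4·u(1040) and δ^4 = u(390)/u(1040).
With u(x) = x: δ^4 = 390/1040 = 0.37500.
Hence δ = (0.37500)^(1/4) = 0.78254.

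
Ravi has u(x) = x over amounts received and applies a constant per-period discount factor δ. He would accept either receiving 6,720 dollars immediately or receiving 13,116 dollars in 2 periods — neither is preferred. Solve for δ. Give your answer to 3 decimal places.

δ ≈ 0.716

Equating discounted utilities: u(6720) = δ^2·u(13116) ⇒ δ^2 = u(6720)/u(13116).
With u(x) = x: δ^2 = 6720/13116 = 0.51235.
Taking the square root: δ = 0.51235^(1/2) ≈ 0.716.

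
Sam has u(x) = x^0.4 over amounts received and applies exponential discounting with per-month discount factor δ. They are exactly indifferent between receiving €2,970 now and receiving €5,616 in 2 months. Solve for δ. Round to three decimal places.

Equating discounted utilities: u(2970) = δ^2·u(5616) ⇒ δ^2 = u(2970)/u(5616).
With u(x) = x^0.4: δ^2 = 2970^0.4/5616^0.4 = (2970/5616)^0.4 = 0.77505.
So δ = 0.77505^(1/2) ≈ 0.880.

δ ≈ 0.880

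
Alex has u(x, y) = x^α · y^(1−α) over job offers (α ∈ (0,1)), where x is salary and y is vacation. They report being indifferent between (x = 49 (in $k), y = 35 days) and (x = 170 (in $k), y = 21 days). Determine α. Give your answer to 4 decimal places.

α ≈ 0.2911

The Cobb–Douglas utilities coincide, so 49^α·35^(1−α) = 170^α·21^(1−α).
Rearrange to (49/170)^α = (21/35)^(1−α) and take logs: α·-1.2439781 = (1−α)·-0.5108256.
Thus α·(-1.7548037) = -0.5108256, so α = -0.5108256/-1.7548037 ≈ 0.2911.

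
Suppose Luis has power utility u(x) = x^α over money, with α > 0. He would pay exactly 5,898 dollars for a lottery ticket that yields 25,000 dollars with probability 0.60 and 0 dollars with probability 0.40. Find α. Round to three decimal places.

α ≈ 0.354

The lottery's expected utility is 0.60·u(25000) + 0.40·u(0) = 0.60·25000^α (since u(0) = 0 for α > 0).
Setting u(5898) equal to that: 5898^α = 0.60·25000^α ⇒ (5898/25000)^α = 0.60.
Take logs: α = ln 0.60 / ln(5898/25000) ≈ 0.35369.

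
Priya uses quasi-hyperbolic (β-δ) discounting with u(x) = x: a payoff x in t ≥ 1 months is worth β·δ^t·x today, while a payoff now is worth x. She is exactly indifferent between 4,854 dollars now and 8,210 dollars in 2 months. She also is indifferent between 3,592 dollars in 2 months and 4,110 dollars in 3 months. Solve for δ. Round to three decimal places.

The second indifference involves only future payoffs, so β cancels: β·δ^2·3592 = β·δ^3·4110, giving δ = 3592/4110 = 0.87397.

δ ≈ 0.874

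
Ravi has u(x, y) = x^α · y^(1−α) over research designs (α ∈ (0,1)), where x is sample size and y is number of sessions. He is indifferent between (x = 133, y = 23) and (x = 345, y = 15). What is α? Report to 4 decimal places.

Set the two utilities equal: 133^α·23^(1−α) = 345^α·15^(1−α).
(133/345)^α = (15/23)^(1−α); take logs: α·ln(133/345) = (1−α)·ln(15/23), i.e. α·-0.9531953 = (1−α)·-0.4274440.
With A = -0.9531953 and B = -0.4274440: α·A = (1−α)·B, so α = B/(A+B) = -0.4274440/-1.3806393 ≈ 0.3096.

α ≈ 0.3096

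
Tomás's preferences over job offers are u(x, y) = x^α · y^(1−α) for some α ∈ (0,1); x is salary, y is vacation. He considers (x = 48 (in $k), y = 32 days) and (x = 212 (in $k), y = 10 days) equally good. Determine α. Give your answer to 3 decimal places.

The Cobb–Douglas utilities coincide, so 48^α·32^(1−α) = 212^α·10^(1−α).
Rearrange to (48/212)^α = (10/32)^(1−α) and take logs: α·-1.485385 = (1−α)·-1.163151.
Thus α·(-2.648536) = -1.163151, so α = -1.163151/-2.648536 ≈ 0.439.

α ≈ 0.439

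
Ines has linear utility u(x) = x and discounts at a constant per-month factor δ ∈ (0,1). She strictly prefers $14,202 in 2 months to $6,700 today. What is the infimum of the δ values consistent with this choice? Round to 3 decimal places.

Under u(x) = x this choice says 6700 < δ^2·14202.
So δ^2 > 6700/14202 = 0.47176; taking the square root of both positive sides preserves the inequality.
δ > 0.47176^(1/2) = 0.687.

δ > 0.687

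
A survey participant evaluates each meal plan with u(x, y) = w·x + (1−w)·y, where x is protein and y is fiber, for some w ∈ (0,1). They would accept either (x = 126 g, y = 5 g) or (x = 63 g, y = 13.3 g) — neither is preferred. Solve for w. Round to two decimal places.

w = 0.12

u(126,5) = u(63,13.3) means w·126 + (1−w)·5 = w·63 + (1−w)·13.3.
Rearranging, 63·w − 8.3·(1−w) = 0.
The marginal rate of substitution is 8.3/63, so w = 8.3/(63+8.3) = 0.12.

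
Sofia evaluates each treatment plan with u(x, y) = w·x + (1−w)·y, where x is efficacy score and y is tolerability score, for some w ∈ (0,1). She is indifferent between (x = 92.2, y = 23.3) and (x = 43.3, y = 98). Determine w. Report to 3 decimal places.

Indifference: w·92.2 + (1−w)·23.3 = w·43.3 + (1−w)·98.
Rearranging, 48.9·w − 74.7·(1−w) = 0.
The marginal rate of substitution is 74.7/48.9, so w = 74.7/(48.9+74.7) = 0.604.

w = 0.604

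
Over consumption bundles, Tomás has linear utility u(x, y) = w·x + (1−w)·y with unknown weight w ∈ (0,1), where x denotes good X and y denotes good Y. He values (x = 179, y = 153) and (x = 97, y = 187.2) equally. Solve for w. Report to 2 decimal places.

w = 0.29

Equating utilities: w·179 + (1−w)·153 = w·97 + (1−w)·187.2.
Collecting terms: w·82 = (1−w)·34.2.
The marginal rate of substitution is 34.2/82, so w = 34.2/(82+34.2) = 0.29.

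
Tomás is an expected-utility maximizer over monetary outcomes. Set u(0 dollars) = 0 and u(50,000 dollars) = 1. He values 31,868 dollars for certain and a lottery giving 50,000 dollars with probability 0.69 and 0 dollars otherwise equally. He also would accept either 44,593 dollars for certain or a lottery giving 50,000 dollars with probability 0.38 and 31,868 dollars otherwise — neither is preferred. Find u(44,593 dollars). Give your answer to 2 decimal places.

From the first indifference, u(31,868 dollars) = 0.69·u(50,000 dollars) + 0.31·u(0 dollars) = 0.69·1 + 0.31·0 = 0.69.
Chaining: u(44,593 dollars) = 0.38·1.00 + 0.62·0.69 = 0.8078.

0.81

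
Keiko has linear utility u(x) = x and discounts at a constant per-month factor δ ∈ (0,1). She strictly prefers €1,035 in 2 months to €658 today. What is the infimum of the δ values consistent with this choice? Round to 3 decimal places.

δ > 0.797

The preference means 658 < δ^2·1035.
So δ^2 > 658/1035 = 0.63575; taking the square root of both positive sides preserves the inequality.
δ > 0.63575^(1/2) = 0.797.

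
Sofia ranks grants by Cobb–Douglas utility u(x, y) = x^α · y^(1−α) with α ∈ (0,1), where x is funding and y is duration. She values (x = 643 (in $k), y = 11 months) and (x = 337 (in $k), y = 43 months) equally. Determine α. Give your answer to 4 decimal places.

Indifference: 643^α · 11^(1−α) = 337^α · 43^(1−α).
Taking logs: α·ln 643 + (1−α)·ln 11 = α·ln 337 + (1−α)·ln 43, i.e. α·0.6460618 = (1−α)·1.3633048.
So α/(1−α) = (1.3633048)/(0.6460618) = 2.1101771, and α = 2.1101771/3.1101771 ≈ 0.6785.

α ≈ 0.6785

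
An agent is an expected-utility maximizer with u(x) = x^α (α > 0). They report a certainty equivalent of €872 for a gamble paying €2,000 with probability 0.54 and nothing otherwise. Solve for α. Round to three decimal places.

α ≈ 0.742

The lottery's expected utility is 0.54·u(2000) + 0.46·u(0) = 0.54·2000^α (since u(0) = 0 for α > 0).
Setting u(872) equal to that: 872^α = 0.54·2000^α ⇒ (872/2000)^α = 0.54.
Taking logs: α·ln(872/2000) = ln(0.54), so α = -0.616186 / -0.830113 ≈ 0.742.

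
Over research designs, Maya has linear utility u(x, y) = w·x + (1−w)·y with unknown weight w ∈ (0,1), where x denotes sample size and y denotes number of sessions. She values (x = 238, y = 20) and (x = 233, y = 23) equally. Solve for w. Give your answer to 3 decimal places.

w = 0.375

Indifference: w·238 + (1−w)·20 = w·233 + (1−w)·23.
Rearranging, 5·w − 3·(1−w) = 0.
The marginal rate of substitution is 3/5, so w = 3/(5+3) = 0.375.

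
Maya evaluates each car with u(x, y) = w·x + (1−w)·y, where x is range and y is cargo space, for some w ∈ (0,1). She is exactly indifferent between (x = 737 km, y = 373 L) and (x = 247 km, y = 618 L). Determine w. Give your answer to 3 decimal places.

w = 0.333

Equating utilities: w·737 + (1−w)·373 = w·247 + (1−w)·618.
Collecting terms: w·490 = (1−w)·245.
The marginal rate of substitution is 245/490, so w = 245/(490+245) = 0.333.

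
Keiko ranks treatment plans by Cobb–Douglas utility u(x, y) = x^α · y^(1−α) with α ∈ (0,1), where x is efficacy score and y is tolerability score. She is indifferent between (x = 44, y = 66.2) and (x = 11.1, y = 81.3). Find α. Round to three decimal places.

α ≈ 0.130

Indifference: 44^α · 66.2^(1−α) = 11.1^α · 81.3^(1−α).
Taking logs: α·ln 44 + (1−α)·ln 66.2 = α·ln 11.1 + (1−α)·ln 81.3, i.e. α·1.377245 = (1−α)·0.205466.
Thus α·(1.582711) = 0.205466, so α = 0.205466/1.582711 ≈ 0.130.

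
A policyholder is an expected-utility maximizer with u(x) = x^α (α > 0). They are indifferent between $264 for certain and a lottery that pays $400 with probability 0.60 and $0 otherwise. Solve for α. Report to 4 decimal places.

The lottery's expected utility is 0.60·u(400) + 0.40·u(0) = 0.60·400^α (since u(0) = 0 for α > 0).
Indifference: 264^α = 0.60·400^α, so (264/400)^α = 0.60.
Taking logs: α·ln(264/400) = ln(0.60), so α = -0.5108256 / -0.4155154 ≈ 1.2294.

α ≈ 1.2294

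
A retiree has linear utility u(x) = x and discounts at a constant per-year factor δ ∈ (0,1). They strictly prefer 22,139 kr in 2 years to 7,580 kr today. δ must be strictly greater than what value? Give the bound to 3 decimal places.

Comparing present values: 7580 < δ^2·22139.
Hence δ^2 > 7580/22139 = 0.34238, and x ↦ x^(1/2) is increasing on (0,∞).
δ > 0.34238^(1/2) = 0.585.

δ > 0.585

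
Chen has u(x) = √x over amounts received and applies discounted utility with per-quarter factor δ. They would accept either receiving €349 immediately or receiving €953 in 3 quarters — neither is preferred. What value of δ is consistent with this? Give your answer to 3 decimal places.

δ ≈ 0.846

Indifference means u(349) = δ^3 · u(953), so δ^3 = u(349)/u(953).
Since u(x) = √x, δ^3 = √(349/953) = 0.60515.
So δ = 0.60515^(1/3) ≈ 0.846.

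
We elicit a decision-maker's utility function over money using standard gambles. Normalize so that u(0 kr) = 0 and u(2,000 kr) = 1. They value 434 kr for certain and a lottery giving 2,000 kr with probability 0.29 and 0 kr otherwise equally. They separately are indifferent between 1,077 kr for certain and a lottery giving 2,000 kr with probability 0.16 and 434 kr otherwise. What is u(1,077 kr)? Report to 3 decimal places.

The first gamble pins u(434 kr): it must equal 0.29·1 + 0.71·0 = 0.29.
Chaining: u(1,077 kr) = 0.16·1.00 + 0.84·0.29 = 0.4036.

0.404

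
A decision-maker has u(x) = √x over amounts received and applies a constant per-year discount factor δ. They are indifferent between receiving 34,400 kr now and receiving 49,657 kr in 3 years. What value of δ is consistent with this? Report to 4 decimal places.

δ ≈ 0.9407

Indifference means u(34400) = δ^3 · u(49657), so δ^3 = u(34400)/u(49657).
With u(x) = √x: δ^3 = √34400/√49657 = √(34400/49657) = 0.83232.
Taking the cube root: δ = 0.83232^(1/3) ≈ 0.9407.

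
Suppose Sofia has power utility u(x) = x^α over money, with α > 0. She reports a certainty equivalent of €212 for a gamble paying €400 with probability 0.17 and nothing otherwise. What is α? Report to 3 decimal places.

α ≈ 2.791

The lottery's expected utility is 0.17·u(400) + 0.83·u(0) = 0.17·400^α (since u(0) = 0 for α > 0).
Setting u(212) equal to that: 212^α = 0.17·400^α ⇒ (212/400)^α = 0.17.
Taking logs: α·ln(212/400) = ln(0.17), so α = -1.771957 / -0.634878 ≈ 2.791.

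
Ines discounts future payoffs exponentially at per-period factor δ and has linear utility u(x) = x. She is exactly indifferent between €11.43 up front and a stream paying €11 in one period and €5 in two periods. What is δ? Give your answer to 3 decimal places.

Equating present values: 11.43 = 11δ + 5δ².
So 5δ² + 11δ − 11.43 = 0.
δ = (−11 + √(11² + 4·5·11.43)) / (2·5) = (−11 + √349.60) / 10 ≈ 0.770.

δ ≈ 0.770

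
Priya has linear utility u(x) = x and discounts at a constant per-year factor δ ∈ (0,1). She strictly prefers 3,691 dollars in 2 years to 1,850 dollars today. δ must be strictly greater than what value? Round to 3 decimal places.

The preference means 1850 < δ^2·3691.
Hence δ^2 > 1850/3691 = 0.50122, and x ↦ x^(1/2) is increasing on (0,∞).
δ > 0.50122^(1/2) = 0.708.

δ > 0.708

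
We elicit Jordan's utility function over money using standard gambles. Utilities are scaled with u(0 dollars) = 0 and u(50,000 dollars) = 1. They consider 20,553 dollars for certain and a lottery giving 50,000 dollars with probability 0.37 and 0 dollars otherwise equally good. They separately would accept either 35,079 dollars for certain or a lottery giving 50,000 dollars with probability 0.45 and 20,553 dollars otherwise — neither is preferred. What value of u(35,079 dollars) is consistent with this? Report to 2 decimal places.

0.65

First, u(20,553 dollars) = 0.37·u(50,000 dollars) + 0.63·u(0 dollars) = 0.37.
Then u(35,079 dollars) = 0.45·u(50,000 dollars) + 0.55·u(20,553 dollars) = 0.45·1.00 + 0.55·0.37 = 0.6535.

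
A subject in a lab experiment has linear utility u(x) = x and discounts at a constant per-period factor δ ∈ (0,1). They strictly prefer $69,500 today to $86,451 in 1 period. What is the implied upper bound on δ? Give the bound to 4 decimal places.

δ < 0.8039

The preference means 69500 > δ·86451.
So δ < 69500/86451 = 0.80392.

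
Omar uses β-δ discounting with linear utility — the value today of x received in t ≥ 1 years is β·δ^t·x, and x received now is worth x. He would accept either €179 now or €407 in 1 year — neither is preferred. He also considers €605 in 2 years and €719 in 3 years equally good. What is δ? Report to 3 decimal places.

Both payoffs in the second observation are in the future, so β drops out: δ^2·605 = δ^3·719 ⇒ δ = 605/719 = 0.84145.

δ ≈ 0.841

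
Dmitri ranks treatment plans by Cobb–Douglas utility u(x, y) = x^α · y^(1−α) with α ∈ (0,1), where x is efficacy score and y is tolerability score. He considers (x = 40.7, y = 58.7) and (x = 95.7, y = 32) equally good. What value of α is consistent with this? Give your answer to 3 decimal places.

The Cobb–Douglas utilities coincide, so 40.7^α·58.7^(1−α) = 95.7^α·32^(1−α).
Taking logs: α·ln 40.7 + (1−α)·ln 58.7 = α·ln 95.7 + (1−α)·ln 32, i.e. α·-0.854990 = (1−α)·-0.606704.
So α/(1−α) = (-0.606704)/(-0.854990) = 0.709604, and α = 0.709604/1.709604 ≈ 0.415.

α ≈ 0.415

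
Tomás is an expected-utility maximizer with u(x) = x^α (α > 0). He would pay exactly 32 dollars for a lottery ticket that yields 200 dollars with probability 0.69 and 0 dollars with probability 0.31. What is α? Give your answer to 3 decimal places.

α ≈ 0.202

The lottery's expected utility is 0.69·u(200) + 0.31·u(0) = 0.69·200^α (since u(0) = 0 for α > 0).
Equating: 32^α = 0.69·200^α, i.e. 0.1600^α = 0.69.
Take logs: α = ln 0.69 / ln(32/200) ≈ 0.20248.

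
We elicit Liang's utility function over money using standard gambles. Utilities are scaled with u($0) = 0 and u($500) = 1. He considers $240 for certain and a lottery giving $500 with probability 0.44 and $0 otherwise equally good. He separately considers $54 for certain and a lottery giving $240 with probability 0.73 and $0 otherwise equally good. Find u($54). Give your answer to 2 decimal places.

0.32

First, u($240) = 0.44·u($500) + 0.56·u($0) = 0.44.
The second indifference gives u($54) = 0.73·u($240) + 0.27·u($0) = 0.73·0.44 + 0.27·0.00 = 0.3212.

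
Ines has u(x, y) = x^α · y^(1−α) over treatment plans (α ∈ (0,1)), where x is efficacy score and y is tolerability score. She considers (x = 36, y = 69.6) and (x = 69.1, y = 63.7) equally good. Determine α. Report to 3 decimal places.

α ≈ 0.120

Set the two utilities equal: 36^α·69.6^(1−α) = 69.1^α·63.7^(1−α).
(36/69.1)^α = (63.7/69.6)^(1−α); take logs: α·ln(36/69.1) = (1−α)·ln(63.7/69.6), i.e. α·-0.652036 = (1−α)·-0.088580.
With A = -0.652036 and B = -0.088580: α·A = (1−α)·B, so α = B/(A+B) = -0.088580/-0.740616 ≈ 0.120.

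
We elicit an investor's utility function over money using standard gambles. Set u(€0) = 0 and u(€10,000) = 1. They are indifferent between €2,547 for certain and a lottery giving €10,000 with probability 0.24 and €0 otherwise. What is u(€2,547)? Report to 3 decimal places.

0.240

By the standard-gamble method, u(€2,547) is just the indifference probability on the best outcome: 0.24.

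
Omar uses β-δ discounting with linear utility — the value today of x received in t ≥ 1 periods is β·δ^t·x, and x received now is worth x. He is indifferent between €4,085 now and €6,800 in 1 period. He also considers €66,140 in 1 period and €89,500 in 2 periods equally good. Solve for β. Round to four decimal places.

β ≈ 0.8129

From the later pair, β·δ^1·66140 = β·δ^2·89500; dividing through, δ = 66140/89500 = 0.73899.
The first indifference: 4085 = β·δ·6800, so β = 4085/(δ·6800) = 4085/(0.73899·6800) ≈ 0.8129.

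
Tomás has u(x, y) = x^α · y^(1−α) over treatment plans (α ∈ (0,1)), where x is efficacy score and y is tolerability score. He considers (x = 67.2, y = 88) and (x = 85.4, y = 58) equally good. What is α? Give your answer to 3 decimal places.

α ≈ 0.635

The Cobb–Douglas utilities coincide, so 67.2^α·88^(1−α) = 85.4^α·58^(1−α).
(67.2/85.4)^α = (58/88)^(1−α); take logs: α·ln(67.2/85.4) = (1−α)·ln(58/88), i.e. α·-0.239673 = (1−α)·-0.416894.
So α/(1−α) = (-0.416894)/(-0.239673) = 1.739428, and α = 1.739428/2.739428 ≈ 0.635.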